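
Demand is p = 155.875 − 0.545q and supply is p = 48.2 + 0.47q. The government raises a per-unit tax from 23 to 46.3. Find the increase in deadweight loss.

Competitive equilibrium: 155.875 − 0.545q = 48.2 + 0.47q → q* = 106.0837, p* = 98.0594.
For a per-unit tax t: Δq = t/1.015, so DWL = ½·t·(t/1.015) = t²/2.03.
At t = 23: DWL = 260.591. At t = 46.3: DWL = 1056.005.
Increase = 1056.005 − 260.591 = 795.41.

795.41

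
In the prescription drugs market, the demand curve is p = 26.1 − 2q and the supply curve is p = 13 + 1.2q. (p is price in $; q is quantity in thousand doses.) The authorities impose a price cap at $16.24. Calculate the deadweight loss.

$3.11 thousand

Competitive equilibrium: 26.1 − 2q = 13 + 1.2q → q* = 4.0938, p* = 17.9125.
At the ceiling p = 16.24, quantity supplied = (16.24 − 13)/1.2 = 2.7.
Willingness to pay at q' = 2.7: 26.1 − 2·2.7 = 20.7.
Δq = 4.0938 − 2.7 = 1.3938; wedge = 20.7 − 16.24 = 4.46.
DWL = ½ × 1.3938 × 4.46 = $3.11 thousand.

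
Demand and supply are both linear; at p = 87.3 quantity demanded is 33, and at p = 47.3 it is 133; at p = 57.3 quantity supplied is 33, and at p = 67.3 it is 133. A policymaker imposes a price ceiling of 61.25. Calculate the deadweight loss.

Demand slope = (47.3 − 87.3)/(133 − 33) = −0.4, so p = 100.5 − 0.4q.
Supply slope = (67.3 − 57.3)/(133 − 33) = 0.1, so p = 54 + 0.1q.
Competitive equilibrium: 100.5 − 0.4q = 54 + 0.1q → q* = 93, p* = 63.3.
At the ceiling p = 61.25, quantity supplied = (61.25 − 54)/0.1 = 72.5.
Willingness to pay at q' = 72.5: 100.5 − 0.4·72.5 = 71.5.
Δq = 93 − 72.5 = 20.5; wedge = 71.5 − 61.25 = 10.25.
DWL = ½ × 20.5 × 10.25 = 105.06.

105.06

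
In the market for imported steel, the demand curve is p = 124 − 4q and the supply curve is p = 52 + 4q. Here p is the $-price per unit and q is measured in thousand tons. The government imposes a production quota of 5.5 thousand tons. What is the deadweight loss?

$49 thousand

Competitive equilibrium: 124 − 4q = 52 + 4q → q* = 9, p* = 88.
At q = 5.5: demand price = 124 − 4·5.5 = 102; supply price = 52 + 4·5.5 = 74.
Δq = 9 − 5.5 = 3.5; wedge = 102 − 74 = 28.
The triangle = ½ × 3.5 × 28 = $49 thousand.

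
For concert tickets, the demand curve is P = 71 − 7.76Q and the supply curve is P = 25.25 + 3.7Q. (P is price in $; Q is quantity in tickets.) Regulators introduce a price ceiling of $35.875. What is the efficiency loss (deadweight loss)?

Competitive equilibrium: 71 − 7.76Q = 25.25 + 3.7Q → Q* = 3.9921, P* = 40.0209.
At the ceiling P = 35.875, quantity supplied = (35.875 − 25.25)/3.7 = 2.8716.
Willingness to pay at Q' = 2.8716: 71 − 7.76·2.8716 = 48.7164.
ΔQ = 3.9921 − 2.8716 = 1.1205; wedge = 48.7164 − 35.875 = 12.8414.
Welfare loss = ½ × 1.1205 × 12.8414 = $7.19.

$7.19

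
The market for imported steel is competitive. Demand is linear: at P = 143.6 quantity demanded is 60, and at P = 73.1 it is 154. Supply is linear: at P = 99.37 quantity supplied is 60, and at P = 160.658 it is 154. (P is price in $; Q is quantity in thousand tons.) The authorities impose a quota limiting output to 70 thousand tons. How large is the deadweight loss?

Demand slope = (73.1 − 143.6)/(154 − 60) = −0.75, so P = 188.6 − 0.75Q.
Supply slope = (160.658 − 99.37)/(154 − 60) = 0.652, so P = 60.25 + 0.652Q.
Competitive equilibrium: 188.6 − 0.75Q = 60.25 + 0.652Q → Q* = 91.5478, P* = 119.9392.
At Q = 70: demand price = 188.6 − 0.75·70 = 136.1; supply price = 60.25 + 0.652·70 = 105.89.
ΔQ = 91.5478 − 70 = 21.5478; wedge = 136.1 − 105.89 = 30.21.
The triangle = ½ × 21.5478 × 30.21 = $325.48 thousand.

$325.48 thousand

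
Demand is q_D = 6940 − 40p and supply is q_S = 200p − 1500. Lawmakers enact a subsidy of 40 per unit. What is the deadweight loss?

In inverse form: demand p = 173.5 − 0.025q, supply p = 7.5 + 0.005q.
Competitive equilibrium: 173.5 − 0.025q = 7.5 + 0.005q → q* = 5533.3333, p* = 35.1667.
The subsidy lowers effective supply by 40: p = 0.005q − 32.5.
New quantity: 173.5 − 0.025q = 0.005q − 32.5 → q' = 6866.6667.
Overproduction Δq = 6866.6667 − 5533.3333 = 1333.3334; wedge = subsidy = 40.
DWL = ½ × 1333.3334 × 40 = 26666.67.

26666.67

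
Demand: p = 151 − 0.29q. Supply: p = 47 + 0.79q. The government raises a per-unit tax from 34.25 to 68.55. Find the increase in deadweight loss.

1632.43

Competitive equilibrium: 151 − 0.29q = 47 + 0.79q → q* = 96.2963, p* = 123.0741.
For a per-unit tax t: Δq = t/1.08, so DWL = ½·t·(t/1.08) = t²/2.16.
At t = 34.25: DWL = 543.084. At t = 68.55: DWL = 2175.51.
Increase = 2175.51 − 543.084 = 1632.43.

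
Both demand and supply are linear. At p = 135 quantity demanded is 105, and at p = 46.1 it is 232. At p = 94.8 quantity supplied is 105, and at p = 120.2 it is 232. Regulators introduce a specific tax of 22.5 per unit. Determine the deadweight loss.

Demand slope = (46.1 − 135)/(232 − 105) = −0.7, so p = 208.5 − 0.7q.
Supply slope = (120.2 − 94.8)/(232 − 105) = 0.2, so p = 73.8 + 0.2q.
Competitive equilibrium: 208.5 − 0.7q = 73.8 + 0.2q → q* = 149.6667, p* = 103.7333.
With the tax, the buyer price exceeds the seller price by 22.5: (208.5 − 0.7q) − (73.8 + 0.2q) = 22.5 → q' = 124.6667.
Δq = 149.6667 − 124.6667 = 25; the wedge equals the tax, 22.5.
The triangle = ½ × 25 × 22.5 = 281.25.

281.25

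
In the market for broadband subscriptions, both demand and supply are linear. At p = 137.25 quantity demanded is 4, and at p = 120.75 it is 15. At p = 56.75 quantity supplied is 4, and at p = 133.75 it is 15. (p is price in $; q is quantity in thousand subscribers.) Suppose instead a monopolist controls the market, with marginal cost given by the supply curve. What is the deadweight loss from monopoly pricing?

$17.35 thousand

Demand slope = (120.75 − 137.25)/(15 − 4) = −1.5, so p = 143.25 − 1.5q.
Supply slope = (133.75 − 56.75)/(15 − 4) = 7, so p = 28.75 + 7q.
Competitive equilibrium: 143.25 − 1.5q = 28.75 + 7q → q* = 13.4706, p* = 123.0441.
Marginal revenue: MR = 143.25 − 3q. Set MR = MC: 143.25 − 3q = 28.75 + 7q → q_m = 11.45.
Price p_m = 143.25 − 1.5·11.45 = 126.075; MC(q_m) = 28.75 + 7·11.45 = 108.9.
Competitive q* = 13.4706, so Δq = 2.0206; wedge = 126.075 − 108.9 = 17.175.
The triangle = ½ × 2.0206 × 17.175 = $17.35 thousand.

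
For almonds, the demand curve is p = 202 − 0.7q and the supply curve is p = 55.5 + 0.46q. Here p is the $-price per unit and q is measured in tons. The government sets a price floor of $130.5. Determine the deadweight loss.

Competitive equilibrium: 202 − 0.7q = 55.5 + 0.46q → q* = 126.2931, p* = 113.5948.
At the floor p = 130.5, quantity demanded = (202 − 130.5)/0.7 = 102.1429.
Sellers' marginal cost at q' = 102.1429: 55.5 + 0.46·102.1429 = 102.4857.
Δq = 126.2931 − 102.1429 = 24.1502; wedge = 130.5 − 102.4857 = 28.0143.
Deadweight loss = ½ × 24.1502 × 28.0143 = $338.28.

$338.28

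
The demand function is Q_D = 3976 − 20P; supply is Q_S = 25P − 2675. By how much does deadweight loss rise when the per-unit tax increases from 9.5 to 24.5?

2833.33

In inverse form: demand P = 198.8 − 0.05Q, supply P = 107 + 0.04Q.
Competitive equilibrium: 198.8 − 0.05Q = 107 + 0.04Q → Q* = 1020, P* = 147.8.
For a per-unit tax t: ΔQ = t/0.09, so DWL = ½·t·(t/0.09) = t²/0.18.
At t = 9.5: DWL = 501.389. At t = 24.5: DWL = 3334.722.
Increase = 3334.722 − 501.389 = 2833.33.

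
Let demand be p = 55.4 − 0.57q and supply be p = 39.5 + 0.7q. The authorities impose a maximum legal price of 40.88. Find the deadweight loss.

70.65

Competitive equilibrium: 55.4 − 0.57q = 39.5 + 0.7q → q* = 12.5197, p* = 48.2638.
At the ceiling p = 40.88, quantity supplied = (40.88 − 39.5)/0.7 = 1.9714.
Willingness to pay at q' = 1.9714: 55.4 − 0.57·1.9714 = 54.2763.
Δq = 12.5197 − 1.9714 = 10.5483; wedge = 54.2763 − 40.88 = 13.3963.
Welfare loss = ½ × 10.5483 × 13.3963 = 70.65.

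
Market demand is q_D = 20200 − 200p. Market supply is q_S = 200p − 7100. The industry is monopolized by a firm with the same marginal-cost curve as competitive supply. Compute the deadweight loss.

In inverse form: demand p = 101 − 0.005q, supply p = 35.5 + 0.005q.
Competitive equilibrium: 101 − 0.005q = 35.5 + 0.005q → q* = 6550, p* = 68.25.
Marginal revenue: MR = 101 − 0.01q. Set MR = MC: 101 − 0.01q = 35.5 + 0.005q → q_m = 4366.666667.
Price p_m = 101 − 0.005·4366.666667 = 79.166667; MC(q_m) = 35.5 + 0.005·4366.666667 = 57.333333.
Competitive q* = 6550, so Δq = 2183.333333; wedge = 79.166667 − 57.333333 = 21.833334.
The triangle = ½ × 2183.333333 × 21.833334 = 23834.72.

23834.72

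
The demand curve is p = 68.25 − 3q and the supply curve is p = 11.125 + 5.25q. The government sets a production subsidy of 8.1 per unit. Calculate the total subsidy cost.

64.04

Competitive equilibrium: 68.25 − 3q = 11.125 + 5.25q → q* = 6.9242, p* = 47.4773.
The subsidy lowers effective supply by 8.1: p = 3.025 + 5.25q.
New quantity: 68.25 − 3q = 3.025 + 5.25q → q' = 7.9061.
Total subsidy cost = 8.1 × 7.9061 = 64.04.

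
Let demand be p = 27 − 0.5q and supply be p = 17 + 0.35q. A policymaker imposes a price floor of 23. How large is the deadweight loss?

6.02

Competitive equilibrium: 27 − 0.5q = 17 + 0.35q → q* = 11.7647, p* = 21.1176.
At the floor p = 23, quantity demanded = (27 − 23)/0.5 = 8.
Sellers' marginal cost at q' = 8: 17 + 0.35·8 = 19.8.
Δq = 11.7647 − 8 = 3.7647; wedge = 23 − 19.8 = 3.2.
Deadweight loss = ½ × 3.7647 × 3.2 = 6.02.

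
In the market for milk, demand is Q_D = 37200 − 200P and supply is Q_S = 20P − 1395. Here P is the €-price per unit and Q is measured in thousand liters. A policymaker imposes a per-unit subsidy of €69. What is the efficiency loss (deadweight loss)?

€43281.82 thousand

In inverse form: demand P = 186 − 0.005Q, supply P = 69.75 + 0.05Q.
Competitive equilibrium: 186 − 0.005Q = 69.75 + 0.05Q → Q* = 2113.6364, P* = 175.4318.
The subsidy lowers effective supply by 69: P = 0.75 + 0.05Q.
New quantity: 186 − 0.005Q = 0.75 + 0.05Q → Q' = 3368.1818.
Overproduction ΔQ = 3368.1818 − 2113.6364 = 1254.5454; wedge = subsidy = 69.
The triangle = ½ × 1254.5454 × 69 = €43281.82 thousand.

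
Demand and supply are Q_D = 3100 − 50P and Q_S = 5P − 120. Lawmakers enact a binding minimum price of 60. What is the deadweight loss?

In inverse form: demand P = 62 − 0.02Q, supply P = 24 + 0.2Q.
Competitive equilibrium: 62 − 0.02Q = 24 + 0.2Q → Q* = 172.7273, P* = 58.5455.
At the floor P = 60, quantity demanded = (62 − 60)/0.02 = 100.
Sellers' marginal cost at Q' = 100: 24 + 0.2·100 = 44.
ΔQ = 172.7273 − 100 = 72.7273; wedge = 60 − 44 = 16.
DWL = ½ × 72.7273 × 16 = 581.82.

581.82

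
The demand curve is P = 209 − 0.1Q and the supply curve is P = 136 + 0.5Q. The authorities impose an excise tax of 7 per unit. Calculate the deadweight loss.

40.83

Competitive equilibrium: 209 − 0.1Q = 136 + 0.5Q → Q* = 121.6667, P* = 196.8333.
With the tax, the buyer price exceeds the seller price by 7: (209 − 0.1Q) − (136 + 0.5Q) = 7 → Q' = 110.
ΔQ = 121.6667 − 110 = 11.6667; the wedge equals the tax, 7.
Deadweight loss = ½ × 11.6667 × 7 = 40.83.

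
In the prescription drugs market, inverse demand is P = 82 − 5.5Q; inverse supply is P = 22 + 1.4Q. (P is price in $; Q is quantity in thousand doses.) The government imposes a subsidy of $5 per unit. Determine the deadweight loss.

$1.81 thousand

Competitive equilibrium: 82 − 5.5Q = 22 + 1.4Q → Q* = 8.6957, P* = 34.1739.
The subsidy lowers effective supply by 5: P = 17 + 1.4Q.
New quantity: 82 − 5.5Q = 17 + 1.4Q → Q' = 9.4203.
Overproduction ΔQ = 9.4203 − 8.6957 = 0.7246; wedge = subsidy = 5.
The triangle = ½ × 0.7246 × 5 = $1.81 thousand.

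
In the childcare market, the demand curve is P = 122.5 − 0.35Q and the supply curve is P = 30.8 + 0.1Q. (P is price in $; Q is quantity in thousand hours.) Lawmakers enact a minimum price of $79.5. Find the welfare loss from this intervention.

Competitive equilibrium: 122.5 − 0.35Q = 30.8 + 0.1Q → Q* = 203.77778, P* = 51.17778.
At the floor P = 79.5, quantity demanded = (122.5 − 79.5)/0.35 = 122.85714.
Sellers' marginal cost at Q' = 122.85714: 30.8 + 0.1·122.85714 = 43.08571.
ΔQ = 203.77778 − 122.85714 = 80.92064; wedge = 79.5 − 43.08571 = 36.41429.
DWL = ½ × 80.92064 × 36.41429 = $1473.33 thousand.

$1473.33 thousand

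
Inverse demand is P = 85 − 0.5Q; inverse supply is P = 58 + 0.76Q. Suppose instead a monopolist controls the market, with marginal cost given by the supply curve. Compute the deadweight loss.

23.35

Competitive equilibrium: 85 − 0.5Q = 58 + 0.76Q → Q* = 21.4286, P* = 74.2857.
Marginal revenue: MR = 85 − Q. Set MR = MC: 85 − Q = 58 + 0.76Q → Q_m = 15.3409.
Price P_m = 85 − 0.5·15.3409 = 77.3296; MC(Q_m) = 58 + 0.76·15.3409 = 69.6591.
Competitive Q* = 21.4286, so ΔQ = 6.0877; wedge = 77.3296 − 69.6591 = 7.6705.
DWL = ½ × 6.0877 × 7.6705 = 23.35.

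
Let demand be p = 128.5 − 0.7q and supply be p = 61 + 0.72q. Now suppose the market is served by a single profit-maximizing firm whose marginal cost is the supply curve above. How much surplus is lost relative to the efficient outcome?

174.91

Competitive equilibrium: 128.5 − 0.7q = 61 + 0.72q → q* = 47.5352, p* = 95.2254.
Marginal revenue: MR = 128.5 − 1.4q. Set MR = MC: 128.5 − 1.4q = 61 + 0.72q → q_m = 31.8396.
Price p_m = 128.5 − 0.7·31.8396 = 106.2123; MC(q_m) = 61 + 0.72·31.8396 = 83.9245.
Competitive q* = 47.5352, so Δq = 15.6956; wedge = 106.2123 − 83.9245 = 22.2878.
Welfare loss = ½ × 15.6956 × 22.2878 = 174.91.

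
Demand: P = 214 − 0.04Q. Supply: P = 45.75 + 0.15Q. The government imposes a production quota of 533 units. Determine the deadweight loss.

Competitive equilibrium: 214 − 0.04Q = 45.75 + 0.15Q → Q* = 885.5263, P* = 178.5789.
At Q = 533: demand price = 214 − 0.04·533 = 192.68; supply price = 45.75 + 0.15·533 = 125.7.
ΔQ = 885.5263 − 533 = 352.5263; wedge = 192.68 − 125.7 = 66.98.
Welfare loss = ½ × 352.5263 × 66.98 = 11806.11.

11806.11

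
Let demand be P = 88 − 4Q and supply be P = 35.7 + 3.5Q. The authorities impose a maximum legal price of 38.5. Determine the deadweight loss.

142.91

Competitive equilibrium: 88 − 4Q = 35.7 + 3.5Q → Q* = 6.9733, P* = 60.1067.
At the ceiling P = 38.5, quantity supplied = (38.5 − 35.7)/3.5 = 0.8.
Willingness to pay at Q' = 0.8: 88 − 4·0.8 = 84.8.
ΔQ = 6.9733 − 0.8 = 6.1733; wedge = 84.8 − 38.5 = 46.3.
Welfare loss = ½ × 6.1733 × 46.3 = 142.91.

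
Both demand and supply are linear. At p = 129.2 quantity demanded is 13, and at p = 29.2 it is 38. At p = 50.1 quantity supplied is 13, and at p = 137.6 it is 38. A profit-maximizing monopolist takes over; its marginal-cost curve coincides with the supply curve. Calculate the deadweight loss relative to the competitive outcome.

Demand slope = (29.2 − 129.2)/(38 − 13) = −4, so p = 181.2 − 4q.
Supply slope = (137.6 − 50.1)/(38 − 13) = 3.5, so p = 4.6 + 3.5q.
Competitive equilibrium: 181.2 − 4q = 4.6 + 3.5q → q* = 23.54667, p* = 87.01333.
Marginal revenue: MR = 181.2 − 8q. Set MR = MC: 181.2 − 8q = 4.6 + 3.5q → q_m = 15.35652.
Price p_m = 181.2 − 4·15.35652 = 119.77392; MC(q_m) = 4.6 + 3.5·15.35652 = 58.34782.
Competitive q* = 23.54667, so Δq = 8.19015; wedge = 119.77392 − 58.34782 = 61.4261.
The triangle = ½ × 8.19015 × 61.4261 = 251.54.

251.54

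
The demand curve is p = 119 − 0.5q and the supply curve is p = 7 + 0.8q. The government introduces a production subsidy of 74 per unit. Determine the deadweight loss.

Competitive equilibrium: 119 − 0.5q = 7 + 0.8q → q* = 86.1538, p* = 75.9231.
The subsidy lowers effective supply by 74: p = 0.8q − 67.
New quantity: 119 − 0.5q = 0.8q − 67 → q' = 143.0769.
Overproduction Δq = 143.0769 − 86.1538 = 56.9231; wedge = subsidy = 74.
Welfare loss = ½ × 56.9231 × 74 = 2106.15.

2106.15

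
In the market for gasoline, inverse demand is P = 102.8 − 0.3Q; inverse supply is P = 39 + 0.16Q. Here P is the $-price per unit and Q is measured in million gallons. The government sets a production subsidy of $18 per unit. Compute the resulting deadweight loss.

$352.17 million

Competitive equilibrium: 102.8 − 0.3Q = 39 + 0.16Q → Q* = 138.6957, P* = 61.1913.
The subsidy lowers effective supply by 18: P = 21 + 0.16Q.
New quantity: 102.8 − 0.3Q = 21 + 0.16Q → Q' = 177.8261.
Overproduction ΔQ = 177.8261 − 138.6957 = 39.1304; wedge = subsidy = 18.
DWL = ½ × 39.1304 × 18 = $352.17 million.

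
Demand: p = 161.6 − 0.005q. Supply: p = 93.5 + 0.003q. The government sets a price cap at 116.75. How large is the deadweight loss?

2325.625

Competitive equilibrium: 161.6 − 0.005q = 93.5 + 0.003q → q* = 8512.5, p* = 119.0375.
At the ceiling p = 116.75, quantity supplied = (116.75 − 93.5)/0.003 = 7750.
Willingness to pay at q' = 7750: 161.6 − 0.005·7750 = 122.85.
Δq = 8512.5 − 7750 = 762.5; wedge = 122.85 − 116.75 = 6.1.
DWL = ½ × 762.5 × 6.1 = 2325.625.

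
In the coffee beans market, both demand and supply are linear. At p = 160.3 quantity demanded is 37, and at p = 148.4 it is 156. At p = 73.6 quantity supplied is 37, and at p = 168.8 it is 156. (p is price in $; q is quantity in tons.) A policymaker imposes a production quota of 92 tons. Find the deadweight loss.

$768.80

Demand slope = (148.4 − 160.3)/(156 − 37) = −0.1, so p = 164 − 0.1q.
Supply slope = (168.8 − 73.6)/(156 − 37) = 0.8, so p = 44 + 0.8q.
Competitive equilibrium: 164 − 0.1q = 44 + 0.8q → q* = 133.3333, p* = 150.6667.
At q = 92: demand price = 164 − 0.1·92 = 154.8; supply price = 44 + 0.8·92 = 117.6.
Δq = 133.3333 − 92 = 41.3333; wedge = 154.8 − 117.6 = 37.2.
Welfare loss = ½ × 41.3333 × 37.2 = $768.80.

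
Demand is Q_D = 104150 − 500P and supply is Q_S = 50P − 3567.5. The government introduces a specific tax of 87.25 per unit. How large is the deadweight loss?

173012.78

In inverse form: demand P = 208.3 − 0.002Q, supply P = 71.35 + 0.02Q.
Competitive equilibrium: 208.3 − 0.002Q = 71.35 + 0.02Q → Q* = 6225, P* = 195.85.
With the tax, the buyer price exceeds the seller price by 87.25: (208.3 − 0.002Q) − (71.35 + 0.02Q) = 87.25 → Q' = 2259.0909.
ΔQ = 6225 − 2259.0909 = 3965.9091; the wedge equals the tax, 87.25.
Deadweight loss = ½ × 3965.9091 × 87.25 = 173012.78.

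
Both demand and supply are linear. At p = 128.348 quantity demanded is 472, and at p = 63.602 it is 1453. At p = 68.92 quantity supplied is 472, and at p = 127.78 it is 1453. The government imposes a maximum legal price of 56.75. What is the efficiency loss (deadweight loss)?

28660.52

Demand slope = (63.602 − 128.348)/(1453 − 472) = −0.066, so p = 159.5 − 0.066q.
Supply slope = (127.78 − 68.92)/(1453 − 472) = 0.06, so p = 40.6 + 0.06q.
Competitive equilibrium: 159.5 − 0.066q = 40.6 + 0.06q → q* = 943.6508, p* = 97.219.
At the ceiling p = 56.75, quantity supplied = (56.75 − 40.6)/0.06 = 269.1667.
Willingness to pay at q' = 269.1667: 159.5 − 0.066·269.1667 = 141.735.
Δq = 943.6508 − 269.1667 = 674.4841; wedge = 141.735 − 56.75 = 84.985.
DWL = ½ × 674.4841 × 84.985 = 28660.52.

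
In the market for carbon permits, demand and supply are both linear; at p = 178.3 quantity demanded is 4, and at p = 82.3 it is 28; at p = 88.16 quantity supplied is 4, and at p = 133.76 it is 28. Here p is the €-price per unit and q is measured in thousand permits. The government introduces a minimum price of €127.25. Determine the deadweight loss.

€18.67 thousand

Demand slope = (82.3 − 178.3)/(28 − 4) = −4, so p = 194.3 − 4q.
Supply slope = (133.76 − 88.16)/(28 − 4) = 1.9, so p = 80.56 + 1.9q.
Competitive equilibrium: 194.3 − 4q = 80.56 + 1.9q → q* = 19.278, p* = 117.1881.
At the floor p = 127.25, quantity demanded = (194.3 − 127.25)/4 = 16.7625.
Sellers' marginal cost at q' = 16.7625: 80.56 + 1.9·16.7625 = 112.4088.
Δq = 19.278 − 16.7625 = 2.5155; wedge = 127.25 − 112.4088 = 14.8412.
Deadweight loss = ½ × 2.5155 × 14.8412 = €18.67 thousand.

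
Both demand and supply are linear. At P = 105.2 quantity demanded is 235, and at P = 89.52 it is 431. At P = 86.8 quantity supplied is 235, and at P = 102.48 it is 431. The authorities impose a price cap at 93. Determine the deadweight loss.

Demand slope = (89.52 − 105.2)/(431 − 235) = −0.08, so P = 124 − 0.08Q.
Supply slope = (102.48 − 86.8)/(431 − 235) = 0.08, so P = 68 + 0.08Q.
Competitive equilibrium: 124 − 0.08Q = 68 + 0.08Q → Q* = 350, P* = 96.
At the ceiling P = 93, quantity supplied = (93 − 68)/0.08 = 312.5.
Willingness to pay at Q' = 312.5: 124 − 0.08·312.5 = 99.
ΔQ = 350 − 312.5 = 37.5; wedge = 99 − 93 = 6.
DWL = ½ × 37.5 × 6 = 112.50.

112.50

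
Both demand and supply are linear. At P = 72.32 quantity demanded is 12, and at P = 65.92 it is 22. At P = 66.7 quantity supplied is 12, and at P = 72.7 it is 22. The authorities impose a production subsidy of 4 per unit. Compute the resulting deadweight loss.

Demand slope = (65.92 − 72.32)/(22 − 12) = −0.64, so P = 80 − 0.64Q.
Supply slope = (72.7 − 66.7)/(22 − 12) = 0.6, so P = 59.5 + 0.6Q.
Competitive equilibrium: 80 − 0.64Q = 59.5 + 0.6Q → Q* = 16.5323, P* = 69.4194.
The subsidy lowers effective supply by 4: P = 55.5 + 0.6Q.
New quantity: 80 − 0.64Q = 55.5 + 0.6Q → Q' = 19.7581.
Overproduction ΔQ = 19.7581 − 16.5323 = 3.2258; wedge = subsidy = 4.
DWL = ½ × 3.2258 × 4 = 6.45.

6.45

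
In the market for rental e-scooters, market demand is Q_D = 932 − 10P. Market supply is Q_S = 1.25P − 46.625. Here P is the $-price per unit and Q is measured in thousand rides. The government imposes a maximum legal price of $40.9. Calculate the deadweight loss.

In inverse form: demand P = 93.2 − 0.1Q, supply P = 37.3 + 0.8Q.
Competitive equilibrium: 93.2 − 0.1Q = 37.3 + 0.8Q → Q* = 62.1111, P* = 86.9889.
At the ceiling P = 40.9, quantity supplied = (40.9 − 37.3)/0.8 = 4.5.
Willingness to pay at Q' = 4.5: 93.2 − 0.1·4.5 = 92.75.
ΔQ = 62.1111 − 4.5 = 57.6111; wedge = 92.75 − 40.9 = 51.85.
The triangle = ½ × 57.6111 × 51.85 = $1493.57 thousand.

$1493.57 thousand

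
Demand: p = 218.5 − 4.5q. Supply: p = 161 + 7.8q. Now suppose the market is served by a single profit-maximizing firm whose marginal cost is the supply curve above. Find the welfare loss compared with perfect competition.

Competitive equilibrium: 218.5 − 4.5q = 161 + 7.8q → q* = 4.6748, p* = 197.4634.
Marginal revenue: MR = 218.5 − 9q. Set MR = MC: 218.5 − 9q = 161 + 7.8q → q_m = 3.4226.
Price p_m = 218.5 − 4.5·3.4226 = 203.0983; MC(q_m) = 161 + 7.8·3.4226 = 187.6963.
Competitive q* = 4.6748, so Δq = 1.2522; wedge = 203.0983 − 187.6963 = 15.402.
The triangle = ½ × 1.2522 × 15.402 = 9.64.

9.64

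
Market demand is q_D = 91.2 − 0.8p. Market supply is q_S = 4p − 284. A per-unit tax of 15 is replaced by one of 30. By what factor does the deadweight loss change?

4

In inverse form: demand p = 114 − 1.25q, supply p = 71 + 0.25q.
Competitive equilibrium: 114 − 1.25q = 71 + 0.25q → q* = 28.6667, p* = 78.1667.
For a per-unit tax t: Δq = t/1.5, so DWL = ½·t·(t/1.5) = t²/3.
At t = 15: DWL = 75. At t = 30: DWL = 300.
Ratio = (30/15)² = 4.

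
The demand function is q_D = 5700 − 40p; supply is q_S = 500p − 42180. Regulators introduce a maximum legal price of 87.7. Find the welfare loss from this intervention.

In inverse form: demand p = 142.5 − 0.025q, supply p = 84.36 + 0.002q.
Competitive equilibrium: 142.5 − 0.025q = 84.36 + 0.002q → q* = 2153.3333, p* = 88.6667.
At the ceiling p = 87.7, quantity supplied = (87.7 − 84.36)/0.002 = 1670.
Willingness to pay at q' = 1670: 142.5 − 0.025·1670 = 100.75.
Δq = 2153.3333 − 1670 = 483.3333; wedge = 100.75 − 87.7 = 13.05.
DWL = ½ × 483.3333 × 13.05 = 3153.75.

3153.75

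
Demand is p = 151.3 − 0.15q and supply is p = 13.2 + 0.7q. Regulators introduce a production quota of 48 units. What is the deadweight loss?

Competitive equilibrium: 151.3 − 0.15q = 13.2 + 0.7q → q* = 162.4706, p* = 126.9294.
At q = 48: demand price = 151.3 − 0.15·48 = 144.1; supply price = 13.2 + 0.7·48 = 46.8.
Δq = 162.4706 − 48 = 114.4706; wedge = 144.1 − 46.8 = 97.3.
Deadweight loss = ½ × 114.4706 × 97.3 = 5568.99.

5568.99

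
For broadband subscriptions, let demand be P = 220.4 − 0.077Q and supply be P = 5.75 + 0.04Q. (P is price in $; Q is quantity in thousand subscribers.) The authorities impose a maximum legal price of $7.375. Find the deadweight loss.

$188276.49 thousand

Competitive equilibrium: 220.4 − 0.077Q = 5.75 + 0.04Q → Q* = 1834.61538, P* = 79.13462.
At the ceiling P = 7.375, quantity supplied = (7.375 − 5.75)/0.04 = 40.625.
Willingness to pay at Q' = 40.625: 220.4 − 0.077·40.625 = 217.27188.
ΔQ = 1834.61538 − 40.625 = 1793.99038; wedge = 217.27188 − 7.375 = 209.89688.
DWL = ½ × 1793.99038 × 209.89688 = $188276.49 thousand.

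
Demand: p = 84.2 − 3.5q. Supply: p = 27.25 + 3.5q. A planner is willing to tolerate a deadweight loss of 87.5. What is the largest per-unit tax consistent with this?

35

Competitive equilibrium: 84.2 − 3.5q = 27.25 + 3.5q → q* = 8.1357, p* = 55.725.
A tax t gives Δq = t/7 and wedge t, so DWL = t²/14.
t²/14 = 87.5 → t² = 1225 → t = 35.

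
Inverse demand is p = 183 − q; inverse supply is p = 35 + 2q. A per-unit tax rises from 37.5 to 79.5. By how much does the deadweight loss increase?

819

Competitive equilibrium: 183 − q = 35 + 2q → q* = 49.3333, p* = 133.6667.
For a per-unit tax t: Δq = t/3, so DWL = ½·t·(t/3) = t²/6.
At t = 37.5: DWL = 234.375. At t = 79.5: DWL = 1053.375.
Increase = 1053.375 − 234.375 = 819.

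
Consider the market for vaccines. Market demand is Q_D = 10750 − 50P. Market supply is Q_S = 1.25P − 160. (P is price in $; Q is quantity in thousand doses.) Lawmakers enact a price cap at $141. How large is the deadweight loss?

$3309.76 thousand

In inverse form: demand P = 215 − 0.02Q, supply P = 128 + 0.8Q.
Competitive equilibrium: 215 − 0.02Q = 128 + 0.8Q → Q* = 106.0976, P* = 212.878.
At the ceiling P = 141, quantity supplied = (141 − 128)/0.8 = 16.25.
Willingness to pay at Q' = 16.25: 215 − 0.02·16.25 = 214.675.
ΔQ = 106.0976 − 16.25 = 89.8476; wedge = 214.675 − 141 = 73.675.
Deadweight loss = ½ × 89.8476 × 73.675 = $3309.76 thousand.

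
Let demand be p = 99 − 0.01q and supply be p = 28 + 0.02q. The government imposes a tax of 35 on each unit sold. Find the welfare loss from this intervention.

20416.67

Competitive equilibrium: 99 − 0.01q = 28 + 0.02q → q* = 2366.6667, p* = 75.3333.
With the tax, the buyer price exceeds the seller price by 35: (99 − 0.01q) − (28 + 0.02q) = 35 → q' = 1200.
Δq = 2366.6667 − 1200 = 1166.6667; the wedge equals the tax, 35.
The triangle = ½ × 1166.6667 × 35 = 20416.67.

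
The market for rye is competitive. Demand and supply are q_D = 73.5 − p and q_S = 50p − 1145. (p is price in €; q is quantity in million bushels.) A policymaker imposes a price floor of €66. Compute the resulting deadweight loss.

In inverse form: demand p = 73.5 − q, supply p = 22.9 + 0.02q.
Competitive equilibrium: 73.5 − q = 22.9 + 0.02q → q* = 49.6078, p* = 23.8922.
At the floor p = 66, quantity demanded = (73.5 − 66)/1 = 7.5.
Sellers' marginal cost at q' = 7.5: 22.9 + 0.02·7.5 = 23.05.
Δq = 49.6078 − 7.5 = 42.1078; wedge = 66 − 23.05 = 42.95.
The triangle = ½ × 42.1078 × 42.95 = €904.27 million.

€904.27 million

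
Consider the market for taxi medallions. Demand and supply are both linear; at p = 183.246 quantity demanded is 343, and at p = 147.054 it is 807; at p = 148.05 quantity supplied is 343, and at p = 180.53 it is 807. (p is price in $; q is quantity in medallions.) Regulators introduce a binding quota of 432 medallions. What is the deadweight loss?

Demand slope = (147.054 − 183.246)/(807 − 343) = −0.078, so p = 210 − 0.078q.
Supply slope = (180.53 − 148.05)/(807 − 343) = 0.07, so p = 124.04 + 0.07q.
Competitive equilibrium: 210 − 0.078q = 124.04 + 0.07q → q* = 580.8108, p* = 164.6968.
At q = 432: demand price = 210 − 0.078·432 = 176.304; supply price = 124.04 + 0.07·432 = 154.28.
Δq = 580.8108 − 432 = 148.8108; wedge = 176.304 − 154.28 = 22.024.
DWL = ½ × 148.8108 × 22.024 = $1638.70.

$1638.70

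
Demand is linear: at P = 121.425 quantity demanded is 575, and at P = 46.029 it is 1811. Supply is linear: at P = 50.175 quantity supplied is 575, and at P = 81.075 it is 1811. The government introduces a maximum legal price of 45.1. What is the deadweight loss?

45750.64

Demand slope = (46.029 − 121.425)/(1811 − 575) = −0.061, so P = 156.5 − 0.061Q.
Supply slope = (81.075 − 50.175)/(1811 − 575) = 0.025, so P = 35.8 + 0.025Q.
Competitive equilibrium: 156.5 − 0.061Q = 35.8 + 0.025Q → Q* = 1403.4884, P* = 70.8872.
At the ceiling P = 45.1, quantity supplied = (45.1 − 35.8)/0.025 = 372.
Willingness to pay at Q' = 372: 156.5 − 0.061·372 = 133.808.
ΔQ = 1403.4884 − 372 = 1031.4884; wedge = 133.808 − 45.1 = 88.708.
Deadweight loss = ½ × 1031.4884 × 88.708 = 45750.64.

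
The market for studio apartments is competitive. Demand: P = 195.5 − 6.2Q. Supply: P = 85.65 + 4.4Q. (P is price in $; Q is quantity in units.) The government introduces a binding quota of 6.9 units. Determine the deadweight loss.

$63.57

Competitive equilibrium: 195.5 − 6.2Q = 85.65 + 4.4Q → Q* = 10.3632, P* = 131.2481.
At Q = 6.9: demand price = 195.5 − 6.2·6.9 = 152.72; supply price = 85.65 + 4.4·6.9 = 116.01.
ΔQ = 10.3632 − 6.9 = 3.4632; wedge = 152.72 − 116.01 = 36.71.
Deadweight loss = ½ × 3.4632 × 36.71 = $63.57.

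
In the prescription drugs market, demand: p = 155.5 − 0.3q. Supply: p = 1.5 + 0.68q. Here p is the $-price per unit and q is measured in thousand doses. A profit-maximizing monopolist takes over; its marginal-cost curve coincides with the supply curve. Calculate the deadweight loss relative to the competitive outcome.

$664.67 thousand

Competitive equilibrium: 155.5 − 0.3q = 1.5 + 0.68q → q* = 157.1429, p* = 108.3571.
Marginal revenue: MR = 155.5 − 0.6q. Set MR = MC: 155.5 − 0.6q = 1.5 + 0.68q → q_m = 120.3125.
Price p_m = 155.5 − 0.3·120.3125 = 119.4063; MC(q_m) = 1.5 + 0.68·120.3125 = 83.3125.
Competitive q* = 157.1429, so Δq = 36.8304; wedge = 119.4063 − 83.3125 = 36.0938.
Welfare loss = ½ × 36.8304 × 36.0938 = $664.67 thousand.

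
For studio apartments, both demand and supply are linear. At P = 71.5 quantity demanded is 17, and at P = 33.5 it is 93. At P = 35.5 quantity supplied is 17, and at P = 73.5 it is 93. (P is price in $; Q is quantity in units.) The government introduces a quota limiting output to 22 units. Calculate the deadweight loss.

Demand slope = (33.5 − 71.5)/(93 − 17) = −0.5, so P = 80 − 0.5Q.
Supply slope = (73.5 − 35.5)/(93 − 17) = 0.5, so P = 27 + 0.5Q.
Competitive equilibrium: 80 − 0.5Q = 27 + 0.5Q → Q* = 53, P* = 53.5.
At Q = 22: demand price = 80 − 0.5·22 = 69; supply price = 27 + 0.5·22 = 38.
ΔQ = 53 − 22 = 31; wedge = 69 − 38 = 31.
DWL = ½ × 31 × 31 = $480.50.

$480.50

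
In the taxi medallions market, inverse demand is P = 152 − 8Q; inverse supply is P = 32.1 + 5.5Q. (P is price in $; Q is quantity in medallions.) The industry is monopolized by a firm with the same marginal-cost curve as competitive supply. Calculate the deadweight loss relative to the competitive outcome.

$73.72

Competitive equilibrium: 152 − 8Q = 32.1 + 5.5Q → Q* = 8.8815, P* = 80.9481.
Marginal revenue: MR = 152 − 16Q. Set MR = MC: 152 − 16Q = 32.1 + 5.5Q → Q_m = 5.5767.
Price P_m = 152 − 8·5.5767 = 107.3864; MC(Q_m) = 32.1 + 5.5·5.5767 = 62.7719.
Competitive Q* = 8.8815, so ΔQ = 3.3048; wedge = 107.3864 − 62.7719 = 44.6145.
The triangle = ½ × 3.3048 × 44.6145 = $73.72.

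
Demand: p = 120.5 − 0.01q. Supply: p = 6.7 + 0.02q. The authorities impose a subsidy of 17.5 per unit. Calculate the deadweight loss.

Competitive equilibrium: 120.5 − 0.01q = 6.7 + 0.02q → q* = 3793.3333, p* = 82.5667.
The subsidy lowers effective supply by 17.5: p = 0.02q − 10.8.
New quantity: 120.5 − 0.01q = 0.02q − 10.8 → q' = 4376.6667.
Overproduction Δq = 4376.6667 − 3793.3333 = 583.3334; wedge = subsidy = 17.5.
Welfare loss = ½ × 583.3334 × 17.5 = 5104.17.

5104.17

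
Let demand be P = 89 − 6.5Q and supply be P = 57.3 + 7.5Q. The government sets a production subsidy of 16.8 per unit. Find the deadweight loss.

Competitive equilibrium: 89 − 6.5Q = 57.3 + 7.5Q → Q* = 2.2643, P* = 74.2821.
The subsidy lowers effective supply by 16.8: P = 40.5 + 7.5Q.
New quantity: 89 − 6.5Q = 40.5 + 7.5Q → Q' = 3.4643.
Overproduction ΔQ = 3.4643 − 2.2643 = 1.2; wedge = subsidy = 16.8.
Deadweight loss = ½ × 1.2 × 16.8 = 10.08.

10.08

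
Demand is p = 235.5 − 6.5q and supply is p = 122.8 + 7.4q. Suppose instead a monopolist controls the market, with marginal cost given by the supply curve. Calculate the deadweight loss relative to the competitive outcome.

Competitive equilibrium: 235.5 − 6.5q = 122.8 + 7.4q → q* = 8.1079, p* = 182.7986.
Marginal revenue: MR = 235.5 − 13q. Set MR = MC: 235.5 − 13q = 122.8 + 7.4q → q_m = 5.5245.
Price p_m = 235.5 − 6.5·5.5245 = 199.5908; MC(q_m) = 122.8 + 7.4·5.5245 = 163.6813.
Competitive q* = 8.1079, so Δq = 2.5834; wedge = 199.5908 − 163.6813 = 35.9095.
The triangle = ½ × 2.5834 × 35.9095 = 46.38.

46.38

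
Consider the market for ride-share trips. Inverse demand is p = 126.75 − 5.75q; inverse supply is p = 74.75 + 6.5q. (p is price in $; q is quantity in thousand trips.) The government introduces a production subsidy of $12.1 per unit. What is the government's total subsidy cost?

$63.32 thousand

Competitive equilibrium: 126.75 − 5.75q = 74.75 + 6.5q → q* = 4.2449, p* = 102.3418.
The subsidy lowers effective supply by 12.1: p = 62.65 + 6.5q.
New quantity: 126.75 − 5.75q = 62.65 + 6.5q → q' = 5.2327.
Total subsidy cost = 12.1 × 5.2327 = $63.32 thousand.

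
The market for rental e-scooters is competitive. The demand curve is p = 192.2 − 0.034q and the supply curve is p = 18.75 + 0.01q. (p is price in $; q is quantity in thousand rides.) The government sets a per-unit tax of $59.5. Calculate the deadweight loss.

Competitive equilibrium: 192.2 − 0.034q = 18.75 + 0.01q → q* = 3942.04545, p* = 58.17045.
With the tax, the buyer price exceeds the seller price by 59.5: (192.2 − 0.034q) − (18.75 + 0.01q) = 59.5 → q' = 2589.77273.
Δq = 3942.04545 − 2589.77273 = 1352.27272; the wedge equals the tax, 59.5.
Welfare loss = ½ × 1352.27272 × 59.5 = $40230.11 thousand.

$40230.11 thousand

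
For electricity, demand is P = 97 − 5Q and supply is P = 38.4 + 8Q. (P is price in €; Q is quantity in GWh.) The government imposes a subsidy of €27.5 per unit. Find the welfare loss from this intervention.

€29.09

Competitive equilibrium: 97 − 5Q = 38.4 + 8Q → Q* = 4.5077, P* = 74.4615.
The subsidy lowers effective supply by 27.5: P = 10.9 + 8Q.
New quantity: 97 − 5Q = 10.9 + 8Q → Q' = 6.6231.
Overproduction ΔQ = 6.6231 − 4.5077 = 2.1154; wedge = subsidy = 27.5.
DWL = ½ × 2.1154 × 27.5 = €29.09.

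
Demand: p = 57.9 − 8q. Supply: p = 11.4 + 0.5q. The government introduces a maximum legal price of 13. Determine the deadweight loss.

21.91

Competitive equilibrium: 57.9 − 8q = 11.4 + 0.5q → q* = 5.4706, p* = 14.1353.
At the ceiling p = 13, quantity supplied = (13 − 11.4)/0.5 = 3.2.
Willingness to pay at q' = 3.2: 57.9 − 8·3.2 = 32.3.
Δq = 5.4706 − 3.2 = 2.2706; wedge = 32.3 − 13 = 19.3.
The triangle = ½ × 2.2706 × 19.3 = 21.91.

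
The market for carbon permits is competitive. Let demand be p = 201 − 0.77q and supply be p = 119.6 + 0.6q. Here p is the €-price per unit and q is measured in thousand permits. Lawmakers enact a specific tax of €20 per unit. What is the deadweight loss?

€145.99 thousand

Competitive equilibrium: 201 − 0.77q = 119.6 + 0.6q → q* = 59.4161, p* = 155.2496.
With the tax, the buyer price exceeds the seller price by 20: (201 − 0.77q) − (119.6 + 0.6q) = 20 → q' = 44.8175.
Δq = 59.4161 − 44.8175 = 14.5986; the wedge equals the tax, 20.
Welfare loss = ½ × 14.5986 × 20 = €145.99 thousand.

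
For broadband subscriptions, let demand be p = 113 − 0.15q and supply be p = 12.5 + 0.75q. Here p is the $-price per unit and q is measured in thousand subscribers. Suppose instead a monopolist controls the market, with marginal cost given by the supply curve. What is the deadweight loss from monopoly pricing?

Competitive equilibrium: 113 − 0.15q = 12.5 + 0.75q → q* = 111.6667, p* = 96.25.
Marginal revenue: MR = 113 − 0.3q. Set MR = MC: 113 − 0.3q = 12.5 + 0.75q → q_m = 95.7143.
Price p_m = 113 − 0.15·95.7143 = 98.6429; MC(q_m) = 12.5 + 0.75·95.7143 = 84.2857.
Competitive q* = 111.6667, so Δq = 15.9524; wedge = 98.6429 − 84.2857 = 14.3572.
Welfare loss = ½ × 15.9524 × 14.3572 = $114.52 thousand.

$114.52 thousand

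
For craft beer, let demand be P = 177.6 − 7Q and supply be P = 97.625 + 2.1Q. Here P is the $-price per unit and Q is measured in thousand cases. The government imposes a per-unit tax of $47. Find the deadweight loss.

$121.37 thousand

Competitive equilibrium: 177.6 − 7Q = 97.625 + 2.1Q → Q* = 8.78846, P* = 116.08077.
With the tax, the buyer price exceeds the seller price by 47: (177.6 − 7Q) − (97.625 + 2.1Q) = 47 → Q' = 3.62363.
ΔQ = 8.78846 − 3.62363 = 5.16483; the wedge equals the tax, 47.
Deadweight loss = ½ × 5.16483 × 47 = $121.37 thousand.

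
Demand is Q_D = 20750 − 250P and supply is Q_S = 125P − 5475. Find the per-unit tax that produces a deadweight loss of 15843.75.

19.5

In inverse form: demand P = 83 − 0.004Q, supply P = 43.8 + 0.008Q.
Competitive equilibrium: 83 − 0.004Q = 43.8 + 0.008Q → Q* = 3266.6667, P* = 69.9333.
A tax t gives ΔQ = t/0.012 and wedge t, so DWL = t²/0.024.
t²/0.024 = 15843.75 → t² = 380.25 → t = 19.5.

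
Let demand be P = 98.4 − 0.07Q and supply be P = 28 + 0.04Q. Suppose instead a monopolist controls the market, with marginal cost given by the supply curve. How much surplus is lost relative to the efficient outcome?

Competitive equilibrium: 98.4 − 0.07Q = 28 + 0.04Q → Q* = 640, P* = 53.6.
Marginal revenue: MR = 98.4 − 0.14Q. Set MR = MC: 98.4 − 0.14Q = 28 + 0.04Q → Q_m = 391.11111.
Price P_m = 98.4 − 0.07·391.11111 = 71.02222; MC(Q_m) = 28 + 0.04·391.11111 = 43.64444.
Competitive Q* = 640, so ΔQ = 248.88889; wedge = 71.02222 − 43.64444 = 27.37778.
Welfare loss = ½ × 248.88889 × 27.37778 = 3407.01.

3407.01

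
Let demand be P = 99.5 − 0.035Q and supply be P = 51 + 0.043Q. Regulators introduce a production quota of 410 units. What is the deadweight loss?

1749.43

Competitive equilibrium: 99.5 − 0.035Q = 51 + 0.043Q → Q* = 621.7949, P* = 77.7372.
At Q = 410: demand price = 99.5 − 0.035·410 = 85.15; supply price = 51 + 0.043·410 = 68.63.
ΔQ = 621.7949 − 410 = 211.7949; wedge = 85.15 − 68.63 = 16.52.
DWL = ½ × 211.7949 × 16.52 = 1749.43.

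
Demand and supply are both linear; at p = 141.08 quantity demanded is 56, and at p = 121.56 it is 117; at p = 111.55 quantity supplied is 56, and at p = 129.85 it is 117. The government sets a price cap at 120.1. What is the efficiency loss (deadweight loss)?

Demand slope = (121.56 − 141.08)/(117 − 56) = −0.32, so p = 159 − 0.32q.
Supply slope = (129.85 − 111.55)/(117 − 56) = 0.3, so p = 94.75 + 0.3q.
Competitive equilibrium: 159 − 0.32q = 94.75 + 0.3q → q* = 103.62903, p* = 125.83871.
At the ceiling p = 120.1, quantity supplied = (120.1 − 94.75)/0.3 = 84.5.
Willingness to pay at q' = 84.5: 159 − 0.32·84.5 = 131.96.
Δq = 103.62903 − 84.5 = 19.12903; wedge = 131.96 − 120.1 = 11.86.
DWL = ½ × 19.12903 × 11.86 = 113.44.

113.44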